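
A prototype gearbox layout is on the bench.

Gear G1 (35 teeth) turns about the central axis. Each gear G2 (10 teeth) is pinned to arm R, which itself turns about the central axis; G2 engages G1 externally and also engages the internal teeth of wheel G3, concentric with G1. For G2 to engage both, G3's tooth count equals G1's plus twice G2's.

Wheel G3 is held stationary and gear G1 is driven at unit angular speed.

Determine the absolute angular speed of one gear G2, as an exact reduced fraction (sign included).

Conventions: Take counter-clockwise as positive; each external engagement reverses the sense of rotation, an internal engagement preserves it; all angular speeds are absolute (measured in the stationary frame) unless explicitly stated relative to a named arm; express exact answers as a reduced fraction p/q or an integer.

-7/4

planetary set (35T centre, 10T on arm, 55T internal) — Willis relation
ring teeth: 35 + 2·10 = 55
35(ω_sun−ω_arm) = −55(ω_ring−ω_arm),  ω_ring = 0, ω_sun = 1
35(1−ω_arm) = −55(0−ω_arm)  ⇒  90·ω_arm = 35  ⇒  ω_arm = 7/18
sun–planet mesh: 35·(1−7/18) = −10·(ω_p−ω_arm)  ⇒  ω_p−ω_arm = -77/36
ω_p = 7/18 − 77/36 = -7/4
exact speed ratio = -7/4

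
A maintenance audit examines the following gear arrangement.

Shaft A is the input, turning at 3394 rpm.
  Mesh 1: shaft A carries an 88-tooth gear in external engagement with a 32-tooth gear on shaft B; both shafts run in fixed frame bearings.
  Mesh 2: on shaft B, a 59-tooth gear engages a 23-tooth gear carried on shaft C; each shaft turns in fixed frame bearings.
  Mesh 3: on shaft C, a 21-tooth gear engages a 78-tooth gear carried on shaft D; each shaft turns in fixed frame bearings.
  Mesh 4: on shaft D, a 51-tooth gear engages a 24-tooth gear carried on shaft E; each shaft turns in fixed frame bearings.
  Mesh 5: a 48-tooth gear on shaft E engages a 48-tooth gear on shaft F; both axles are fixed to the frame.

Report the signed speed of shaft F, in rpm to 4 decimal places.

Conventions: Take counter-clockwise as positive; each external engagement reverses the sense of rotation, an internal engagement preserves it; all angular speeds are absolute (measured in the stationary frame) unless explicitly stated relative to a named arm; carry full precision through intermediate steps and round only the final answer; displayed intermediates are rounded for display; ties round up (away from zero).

-13697.8477 rpm

5-mesh fixed-axis compound train (all bearings frame-fixed)
mesh 1 [88T→32T]: ω = 3394.0000×88/32 = 9333.5000 rpm, sense flips to −
mesh 2 [59T→23T]: ω = 9333.5000×59/23 = 23942.4565 rpm, sense flips to +
mesh 3 [21T→78T]: ω = 23942.4565×21/78 = 6446.0460 rpm, sense flips to −
mesh 4 [51T→24T]: ω = 6446.0460×51/24 = 13697.8477 rpm, sense flips to +
mesh 5 [48T→48T]: ω = 13697.8477×48/48 = 13697.8477 rpm, sense flips to −
signed output speed = -13697.8477 rpm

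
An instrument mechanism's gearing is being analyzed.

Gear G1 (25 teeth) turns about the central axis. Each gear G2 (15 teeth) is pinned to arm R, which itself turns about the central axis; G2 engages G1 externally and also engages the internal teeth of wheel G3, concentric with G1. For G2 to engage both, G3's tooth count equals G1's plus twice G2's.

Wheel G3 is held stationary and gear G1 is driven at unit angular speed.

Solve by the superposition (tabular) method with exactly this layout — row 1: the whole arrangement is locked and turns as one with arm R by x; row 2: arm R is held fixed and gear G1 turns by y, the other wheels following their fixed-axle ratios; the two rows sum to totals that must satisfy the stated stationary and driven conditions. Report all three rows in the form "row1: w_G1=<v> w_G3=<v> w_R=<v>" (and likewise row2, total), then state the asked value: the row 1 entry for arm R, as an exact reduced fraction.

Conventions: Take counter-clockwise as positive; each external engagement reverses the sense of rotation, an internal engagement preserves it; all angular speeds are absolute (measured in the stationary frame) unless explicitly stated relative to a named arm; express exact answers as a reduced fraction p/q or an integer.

recognized (axles ride arm R): planetary set, 25/15/55 teeth
row 1: whole set turns with the arm by x
superposition row 2 [arm held]: sun y, ring −(25/55)·y, arm 0
boundary: total ω_ring = x − (25/55)·y = 0 and total ω_sun = x + y = 1  ⇒  y = 11/16, x = 5/16
row 2 ring = −(25/55)·11/16 = -5/16
totals (row 1 + row 2): sun 5/16 + 11/16 = 1, ring 5/16 + (-5/16) = 0, arm 5/16 + 0 = 5/16
asked cell (row1, arm) = 5/16

row1: w_G1=5/16 w_G3=5/16 w_R=5/16
row2: w_G1=11/16 w_G3=-5/16 w_R=0
total: w_G1=1 w_G3=0 w_R=5/16
asked value: 5/16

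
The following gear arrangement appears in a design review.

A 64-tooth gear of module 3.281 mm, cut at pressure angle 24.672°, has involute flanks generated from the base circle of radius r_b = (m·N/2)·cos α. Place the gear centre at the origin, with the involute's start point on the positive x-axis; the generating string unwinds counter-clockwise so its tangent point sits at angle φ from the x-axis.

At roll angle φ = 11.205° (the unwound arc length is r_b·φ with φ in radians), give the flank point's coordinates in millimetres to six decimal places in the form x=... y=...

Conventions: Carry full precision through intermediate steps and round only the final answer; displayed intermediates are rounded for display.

single-mesh involute tooth geometry (64T wheel at module 3.281)
pitch radius r_p = m·N/2 = 3.281·64/2 = 104.992000
base radius r_b = r_p·cos α = 104.992000·cos 24.672° = 95.407519
roll angle φ = 11.205° = 0.19556414 rad
x = r_b·(cos φ + φ·sin φ) = 97.214559
y = r_b·(sin φ − φ·cos φ) = 0.236956

x=97.214559 y=0.236956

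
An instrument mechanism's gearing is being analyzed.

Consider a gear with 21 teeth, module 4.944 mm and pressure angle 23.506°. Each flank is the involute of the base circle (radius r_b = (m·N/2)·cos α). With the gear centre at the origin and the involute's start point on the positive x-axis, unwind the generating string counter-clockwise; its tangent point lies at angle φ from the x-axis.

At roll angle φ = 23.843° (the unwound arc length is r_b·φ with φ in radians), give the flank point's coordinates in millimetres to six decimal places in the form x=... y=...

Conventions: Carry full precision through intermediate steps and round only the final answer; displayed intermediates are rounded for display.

x=51.549368 y=1.123828

class = single-mesh tooth geometry [base-circle involute, m = 4.944, 21T]
pitch radius r_p = m·N/2 = 4.944·21/2 = 51.912000
base radius r_b = r_p·cos α = 51.912000·cos 23.506° = 47.604255
roll angle φ = 23.843° = 0.41613885 rad
x = r_b·(cos φ + φ·sin φ) = 51.549368
y = r_b·(sin φ − φ·cos φ) = 1.123828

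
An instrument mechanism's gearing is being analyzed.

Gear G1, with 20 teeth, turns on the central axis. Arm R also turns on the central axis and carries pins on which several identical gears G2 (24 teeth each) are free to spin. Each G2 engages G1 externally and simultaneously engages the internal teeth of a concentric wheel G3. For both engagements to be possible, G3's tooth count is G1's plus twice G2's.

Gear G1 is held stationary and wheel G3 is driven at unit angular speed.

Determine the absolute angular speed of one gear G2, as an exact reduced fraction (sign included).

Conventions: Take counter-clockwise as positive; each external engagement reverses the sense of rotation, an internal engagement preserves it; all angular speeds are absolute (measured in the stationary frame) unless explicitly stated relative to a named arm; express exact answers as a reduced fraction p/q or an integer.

recognized (axles ride arm R): planetary set, 20/24/68 teeth
ring teeth: 20 + 2·24 = 68
20(ω_sun−ω_arm) = −68(ω_ring−ω_arm),  ω_sun = 0, ω_ring = 1
20(0−ω_arm) = −68(1−ω_arm)  ⇒  88·ω_arm = 68  ⇒  ω_arm = 17/22
sun–planet mesh: 20·(0−17/22) = −24·(ω_p−ω_arm)  ⇒  ω_p−ω_arm = 85/132
ω_p = 17/22 + 85/132 = 17/12
exact speed ratio = 17/12

17/12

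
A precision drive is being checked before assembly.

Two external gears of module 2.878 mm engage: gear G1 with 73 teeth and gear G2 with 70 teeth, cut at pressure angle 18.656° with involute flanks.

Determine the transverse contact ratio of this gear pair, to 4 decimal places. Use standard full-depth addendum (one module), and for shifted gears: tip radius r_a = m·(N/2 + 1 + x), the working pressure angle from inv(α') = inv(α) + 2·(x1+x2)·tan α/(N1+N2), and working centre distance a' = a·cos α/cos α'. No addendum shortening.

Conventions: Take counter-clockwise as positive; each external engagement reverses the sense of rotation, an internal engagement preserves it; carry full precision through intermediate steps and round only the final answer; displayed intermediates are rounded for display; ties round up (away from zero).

1.8959

topology: single-mesh involute geometry — m = 2.878, 73T/70T pair
base radii: r_b1 = 99.527433, r_b2 = 95.437264
tip radii: r_a1 = 107.925000, r_a2 = 103.608000
no profile shift: α' = α, a' = a
action lengths: √(r_a1²−r_b1²) = 41.738421, √(r_a2²−r_b2²) = 40.327984
base pitch p_b = π·m·cos α = 8.566429
CR = (41.738421 + 40.327984 − 205.777000·sin 18.65600°)/8.566429 = 1.895927
contact ratio ≈ 1.8959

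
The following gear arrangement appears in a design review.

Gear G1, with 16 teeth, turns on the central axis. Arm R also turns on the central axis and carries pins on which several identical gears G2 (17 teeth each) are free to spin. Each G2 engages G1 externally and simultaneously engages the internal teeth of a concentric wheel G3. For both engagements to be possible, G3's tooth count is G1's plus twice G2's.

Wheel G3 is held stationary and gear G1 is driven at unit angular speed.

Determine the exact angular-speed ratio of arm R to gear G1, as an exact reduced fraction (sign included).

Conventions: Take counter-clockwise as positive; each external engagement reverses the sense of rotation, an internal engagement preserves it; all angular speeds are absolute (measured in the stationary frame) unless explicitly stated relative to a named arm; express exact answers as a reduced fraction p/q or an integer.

class = planetary set [G3 = 16+2·17 = 50; Willis about the carrier]
ring teeth: 16 + 2·17 = 50
16(ω_sun−ω_arm) = −50(ω_ring−ω_arm),  ω_ring = 0, ω_sun = 1
16(1−ω_arm) = −50(0−ω_arm)  ⇒  66·ω_arm = 16  ⇒  ω_arm = 8/33
ω_out/ω_in = 8/33

8/33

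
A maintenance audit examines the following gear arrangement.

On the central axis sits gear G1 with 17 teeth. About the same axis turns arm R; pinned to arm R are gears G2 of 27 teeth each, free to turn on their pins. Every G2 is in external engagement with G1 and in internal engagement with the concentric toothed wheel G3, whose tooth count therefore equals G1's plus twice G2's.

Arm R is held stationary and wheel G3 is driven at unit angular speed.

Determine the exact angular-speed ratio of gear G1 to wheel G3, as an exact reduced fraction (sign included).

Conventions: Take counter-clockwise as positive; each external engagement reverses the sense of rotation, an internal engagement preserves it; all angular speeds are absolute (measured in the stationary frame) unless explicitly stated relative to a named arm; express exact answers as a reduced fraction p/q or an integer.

class = planetary set [G3 = 17+2·27 = 71; Willis about the carrier]
ring teeth: 17 + 2·27 = 71
17(ω_sun−ω_arm) = −71(ω_ring−ω_arm),  ω_arm = 0, ω_ring = 1
ω_sun = 0 − (71/17)(1−0) = -71/17
ω_out/ω_in = -71/17

-71/17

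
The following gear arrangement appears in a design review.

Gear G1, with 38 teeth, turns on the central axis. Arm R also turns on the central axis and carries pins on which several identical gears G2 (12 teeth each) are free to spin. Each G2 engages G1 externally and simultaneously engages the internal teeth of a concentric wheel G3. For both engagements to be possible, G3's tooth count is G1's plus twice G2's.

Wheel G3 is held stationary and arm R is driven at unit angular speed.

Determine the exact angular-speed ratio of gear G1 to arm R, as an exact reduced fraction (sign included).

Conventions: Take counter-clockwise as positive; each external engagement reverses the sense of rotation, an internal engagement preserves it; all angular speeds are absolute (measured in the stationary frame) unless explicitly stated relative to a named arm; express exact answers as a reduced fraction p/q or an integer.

50/19

topology: planetary set — G1 38T / G2 12T / G3 62T, arm = carrier (Willis)
ring teeth: 38 + 2·12 = 62
38(ω_sun−ω_arm) = −62(ω_ring−ω_arm),  ω_ring = 0, ω_arm = 1
ω_sun = 1 − (62/38)(0−1) = 50/19
ω_out/ω_in = 50/19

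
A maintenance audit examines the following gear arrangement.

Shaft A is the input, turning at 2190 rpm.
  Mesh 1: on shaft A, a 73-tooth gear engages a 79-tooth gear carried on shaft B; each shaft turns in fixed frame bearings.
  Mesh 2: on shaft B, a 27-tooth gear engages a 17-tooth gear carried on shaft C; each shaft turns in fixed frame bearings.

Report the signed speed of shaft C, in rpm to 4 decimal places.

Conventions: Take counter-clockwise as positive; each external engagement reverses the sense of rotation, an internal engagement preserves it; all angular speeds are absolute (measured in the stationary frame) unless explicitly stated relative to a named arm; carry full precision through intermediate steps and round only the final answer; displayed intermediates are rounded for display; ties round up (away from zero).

topology: fixed-axis compound train — 2 meshes, A→C
mesh 1 [73T→79T]: ω = 2190.0000×73/79 = 2023.6709 rpm, sense flips to −
mesh 2 [27T→17T]: ω = 2023.6709×27/17 = 3214.0655 rpm, sense flips to +
signed output speed = +3214.0655 rpm

+3214.0655 rpm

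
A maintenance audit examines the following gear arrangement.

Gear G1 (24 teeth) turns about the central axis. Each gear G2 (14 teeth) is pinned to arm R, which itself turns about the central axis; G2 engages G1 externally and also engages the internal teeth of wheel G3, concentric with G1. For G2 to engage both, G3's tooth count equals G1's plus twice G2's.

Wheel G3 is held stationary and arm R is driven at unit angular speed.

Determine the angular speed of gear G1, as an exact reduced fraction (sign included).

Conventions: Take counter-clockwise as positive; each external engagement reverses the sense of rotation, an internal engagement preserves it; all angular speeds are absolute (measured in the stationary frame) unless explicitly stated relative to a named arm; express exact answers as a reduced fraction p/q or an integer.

19/6

class = planetary set [G3 = 24+2·14 = 52; Willis about the carrier]
ring teeth: 24 + 2·14 = 52
24(ω_sun−ω_arm) = −52(ω_ring−ω_arm),  ω_ring = 0, ω_arm = 1
ω_sun = 1 − (52/24)(0−1) = 19/6
exact speed ratio = 19/6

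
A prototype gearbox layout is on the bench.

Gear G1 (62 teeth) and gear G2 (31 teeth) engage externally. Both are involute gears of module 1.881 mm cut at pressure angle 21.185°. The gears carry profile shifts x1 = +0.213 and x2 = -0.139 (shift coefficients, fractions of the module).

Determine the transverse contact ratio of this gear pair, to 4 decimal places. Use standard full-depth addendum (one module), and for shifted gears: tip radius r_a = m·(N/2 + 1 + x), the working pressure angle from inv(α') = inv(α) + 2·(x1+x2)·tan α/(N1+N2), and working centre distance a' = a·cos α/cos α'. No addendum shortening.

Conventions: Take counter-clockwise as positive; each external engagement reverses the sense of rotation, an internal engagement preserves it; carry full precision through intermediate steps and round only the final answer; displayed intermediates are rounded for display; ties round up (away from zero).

class = single-mesh tooth geometry [involute pair 62T × 31T, m = 1.881]
base radii: r_b1 = 54.370252, r_b2 = 27.185126
tip radii: r_a1 = 60.592653, r_a2 = 30.775041
inv(α') = inv(21.185°) + 2·(+0.213-0.139)·tan α/(62+31) = 0.01844206  ⇒  α' = 21.41745°
a' = a·cos α / cos α' = 87.4665·cos 21.185°/cos 21.41745° = 87.604968
action lengths: √(r_a1²−r_b1²) = 26.745940, √(r_a2²−r_b2²) = 14.424704
base pitch p_b = π·m·cos α = 5.509974
CR = (26.745940 + 14.424704 − 87.604968·sin 21.41745°)/5.509974 = 1.666213
contact ratio ≈ 1.6662

1.6662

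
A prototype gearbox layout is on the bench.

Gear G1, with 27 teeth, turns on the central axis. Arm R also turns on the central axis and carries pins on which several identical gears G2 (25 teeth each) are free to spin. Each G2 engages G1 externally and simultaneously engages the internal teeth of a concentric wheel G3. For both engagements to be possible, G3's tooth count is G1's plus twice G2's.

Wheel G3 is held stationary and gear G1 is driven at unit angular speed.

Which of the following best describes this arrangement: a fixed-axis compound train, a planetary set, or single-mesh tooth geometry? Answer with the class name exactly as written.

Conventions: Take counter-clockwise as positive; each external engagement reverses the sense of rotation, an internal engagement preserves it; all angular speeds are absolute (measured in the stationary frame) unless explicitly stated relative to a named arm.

planetary set

topology: planetary set — G1 27T / G2 25T / G3 77T, arm = carrier (Willis)
classification: planetary set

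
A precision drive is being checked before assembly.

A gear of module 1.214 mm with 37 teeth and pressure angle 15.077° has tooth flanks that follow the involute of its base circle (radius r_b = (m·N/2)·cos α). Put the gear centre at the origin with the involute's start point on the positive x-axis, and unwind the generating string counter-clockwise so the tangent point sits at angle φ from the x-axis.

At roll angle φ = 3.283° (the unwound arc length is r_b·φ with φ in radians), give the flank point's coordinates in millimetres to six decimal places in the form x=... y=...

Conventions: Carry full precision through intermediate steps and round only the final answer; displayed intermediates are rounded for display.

x=21.721467 y=0.001359

single-mesh involute tooth geometry (37T wheel at module 1.214)
pitch radius r_p = m·N/2 = 1.214·37/2 = 22.459000
base radius r_b = r_p·cos α = 22.459000·cos 15.077° = 21.685897
roll angle φ = 3.283° = 0.05729916 rad
x = r_b·(cos φ + φ·sin φ) = 21.721467
y = r_b·(sin φ − φ·cos φ) = 0.001359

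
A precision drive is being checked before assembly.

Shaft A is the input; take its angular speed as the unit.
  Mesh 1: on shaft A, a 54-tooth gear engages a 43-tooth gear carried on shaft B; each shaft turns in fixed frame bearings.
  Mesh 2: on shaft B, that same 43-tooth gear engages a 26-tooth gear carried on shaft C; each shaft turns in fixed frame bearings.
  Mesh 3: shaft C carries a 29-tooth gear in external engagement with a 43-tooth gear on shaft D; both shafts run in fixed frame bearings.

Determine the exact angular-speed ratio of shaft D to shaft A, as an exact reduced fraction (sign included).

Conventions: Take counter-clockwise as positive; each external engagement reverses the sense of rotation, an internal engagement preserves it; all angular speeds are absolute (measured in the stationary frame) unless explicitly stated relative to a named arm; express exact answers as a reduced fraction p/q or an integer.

class = fixed-axis compound train [3 meshes; 3 ratios multiply, 3 sense flips]
mesh 1 [54T→43T]: running ratio 54/43, sense −
mesh 2 [43T→26T]: running ratio 27/13, sense +
mesh 3 [29T→43T]: running ratio 783/559, sense −
ω_out/ω_in = -783/559

-783/559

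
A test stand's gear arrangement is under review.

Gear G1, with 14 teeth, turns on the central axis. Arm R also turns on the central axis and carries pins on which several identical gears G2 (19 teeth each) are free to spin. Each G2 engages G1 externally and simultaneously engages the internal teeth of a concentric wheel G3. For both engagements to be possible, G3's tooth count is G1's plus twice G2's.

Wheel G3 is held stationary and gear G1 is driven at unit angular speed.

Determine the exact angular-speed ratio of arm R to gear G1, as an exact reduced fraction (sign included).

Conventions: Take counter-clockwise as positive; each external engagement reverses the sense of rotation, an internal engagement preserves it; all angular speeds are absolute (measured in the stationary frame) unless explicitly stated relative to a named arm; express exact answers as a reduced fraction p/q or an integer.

7/33

topology: planetary set — G1 14T / G2 19T / G3 52T, arm = carrier (Willis)
ring teeth: 14 + 2·19 = 52
14(ω_sun−ω_arm) = −52(ω_ring−ω_arm),  ω_ring = 0, ω_sun = 1
14(1−ω_arm) = −52(0−ω_arm)  ⇒  66·ω_arm = 14  ⇒  ω_arm = 7/33
ω_out/ω_in = 7/33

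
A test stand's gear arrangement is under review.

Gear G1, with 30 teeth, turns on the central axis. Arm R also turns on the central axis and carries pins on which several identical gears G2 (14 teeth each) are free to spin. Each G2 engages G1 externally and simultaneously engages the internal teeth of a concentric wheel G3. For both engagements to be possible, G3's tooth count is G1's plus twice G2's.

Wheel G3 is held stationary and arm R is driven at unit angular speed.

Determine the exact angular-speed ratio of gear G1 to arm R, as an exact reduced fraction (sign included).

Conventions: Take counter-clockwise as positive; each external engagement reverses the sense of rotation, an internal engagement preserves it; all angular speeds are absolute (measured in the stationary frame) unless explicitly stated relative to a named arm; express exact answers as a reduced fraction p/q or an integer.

44/15

class = planetary set [G3 = 30+2·14 = 58; Willis about the carrier]
ring teeth: 30 + 2·14 = 58
30(ω_sun−ω_arm) = −58(ω_ring−ω_arm),  ω_ring = 0, ω_arm = 1
ω_sun = 1 − (58/30)(0−1) = 44/15
ω_out/ω_in = 44/15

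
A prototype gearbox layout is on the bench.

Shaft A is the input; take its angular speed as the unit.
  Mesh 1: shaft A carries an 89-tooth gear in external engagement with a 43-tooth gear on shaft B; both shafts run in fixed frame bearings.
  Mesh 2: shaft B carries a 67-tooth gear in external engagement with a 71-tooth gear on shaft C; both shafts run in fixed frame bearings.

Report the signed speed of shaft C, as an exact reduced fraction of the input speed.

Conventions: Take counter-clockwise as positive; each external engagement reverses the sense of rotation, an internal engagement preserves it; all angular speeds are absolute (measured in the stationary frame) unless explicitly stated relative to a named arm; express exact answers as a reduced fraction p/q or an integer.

5963/3053

2-mesh fixed-axis compound train (all bearings frame-fixed)
mesh 1 [89T→43T]: |ω|/ω_in = 1×89/43 = 89/43, sense flips to −
mesh 2 [67T→71T]: |ω|/ω_in = (89/43)×67/71 = 5963/3053, sense flips to +
signed output speed (× input speed) = 5963/3053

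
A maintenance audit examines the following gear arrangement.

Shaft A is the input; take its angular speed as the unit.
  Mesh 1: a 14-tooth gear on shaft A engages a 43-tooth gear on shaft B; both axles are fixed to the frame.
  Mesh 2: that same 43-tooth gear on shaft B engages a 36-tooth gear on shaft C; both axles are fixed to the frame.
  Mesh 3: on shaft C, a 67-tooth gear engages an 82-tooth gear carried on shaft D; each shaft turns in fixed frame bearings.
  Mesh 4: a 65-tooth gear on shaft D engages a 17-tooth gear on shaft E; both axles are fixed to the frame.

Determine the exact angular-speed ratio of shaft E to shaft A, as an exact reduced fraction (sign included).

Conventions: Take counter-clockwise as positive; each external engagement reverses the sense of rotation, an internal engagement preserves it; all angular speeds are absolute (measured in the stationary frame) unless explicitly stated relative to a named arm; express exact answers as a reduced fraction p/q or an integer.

class = fixed-axis compound train [4 meshes; 4 ratios multiply, 4 sense flips]
mesh 1 [14T→43T]: running ratio 14/43, sense −
mesh 2 [43T→36T]: running ratio 7/18, sense +
mesh 3 [67T→82T]: running ratio 469/1476, sense −
mesh 4 [65T→17T]: running ratio 30485/25092, sense +
ω_out/ω_in = 30485/25092

30485/25092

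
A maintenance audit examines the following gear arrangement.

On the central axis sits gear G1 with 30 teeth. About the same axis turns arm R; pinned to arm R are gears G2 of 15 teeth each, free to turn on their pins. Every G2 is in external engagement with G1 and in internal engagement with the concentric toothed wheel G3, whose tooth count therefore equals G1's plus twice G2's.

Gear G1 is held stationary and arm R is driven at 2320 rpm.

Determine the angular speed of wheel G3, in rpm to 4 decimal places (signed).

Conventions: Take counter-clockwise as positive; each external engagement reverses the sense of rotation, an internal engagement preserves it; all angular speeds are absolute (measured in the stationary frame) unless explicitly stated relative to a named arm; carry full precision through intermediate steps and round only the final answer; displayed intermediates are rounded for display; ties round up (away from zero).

class = planetary set [G3 = 30+2·15 = 60; Willis about the carrier]
normalise by the input: solve with ω_arm = 1, then scale by 2320 rpm
ring teeth: 30 + 2·15 = 60
30(ω_sun−ω_arm) = −60(ω_ring−ω_arm),  ω_sun = 0, ω_arm = 1
ω_ring = 1 − (30/60)(0−1) = 3/2
scale: ω_ring = 3/2 × 2320 rpm = +3480.0000 rpm

+3480.0000 rpm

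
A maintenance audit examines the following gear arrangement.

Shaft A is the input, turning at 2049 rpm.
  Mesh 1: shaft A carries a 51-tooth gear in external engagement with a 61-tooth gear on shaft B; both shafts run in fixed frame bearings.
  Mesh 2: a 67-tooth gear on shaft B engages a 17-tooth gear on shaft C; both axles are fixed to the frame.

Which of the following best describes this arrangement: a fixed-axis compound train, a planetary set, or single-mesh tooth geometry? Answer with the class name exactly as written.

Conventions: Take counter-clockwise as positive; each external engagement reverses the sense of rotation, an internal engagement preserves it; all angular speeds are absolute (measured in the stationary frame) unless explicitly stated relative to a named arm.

fixed-axis compound train

recognized (3 fixed axles, 2 meshes): fixed-axis compound train
classification: fixed-axis compound train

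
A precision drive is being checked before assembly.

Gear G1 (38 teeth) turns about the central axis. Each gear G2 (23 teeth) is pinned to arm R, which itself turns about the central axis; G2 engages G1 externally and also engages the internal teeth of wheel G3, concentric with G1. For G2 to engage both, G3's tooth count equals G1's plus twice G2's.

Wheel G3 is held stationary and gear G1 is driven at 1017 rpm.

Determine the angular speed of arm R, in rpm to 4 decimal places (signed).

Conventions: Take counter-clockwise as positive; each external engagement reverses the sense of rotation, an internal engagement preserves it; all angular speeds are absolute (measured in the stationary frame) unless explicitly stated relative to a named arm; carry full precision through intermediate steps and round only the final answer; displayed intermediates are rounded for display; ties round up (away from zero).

topology: planetary set — G1 38T / G2 23T / G3 84T, arm = carrier (Willis)
normalise by the input: solve with ω_sun = 1, then scale by 1017 rpm
ring teeth: 38 + 2·23 = 84
38(ω_sun−ω_arm) = −84(ω_ring−ω_arm),  ω_ring = 0, ω_sun = 1
38(1−ω_arm) = −84(0−ω_arm)  ⇒  122·ω_arm = 38  ⇒  ω_arm = 19/61
scale: ω_arm = 19/61 × 1017 rpm = +316.7705 rpm

+316.7705 rpm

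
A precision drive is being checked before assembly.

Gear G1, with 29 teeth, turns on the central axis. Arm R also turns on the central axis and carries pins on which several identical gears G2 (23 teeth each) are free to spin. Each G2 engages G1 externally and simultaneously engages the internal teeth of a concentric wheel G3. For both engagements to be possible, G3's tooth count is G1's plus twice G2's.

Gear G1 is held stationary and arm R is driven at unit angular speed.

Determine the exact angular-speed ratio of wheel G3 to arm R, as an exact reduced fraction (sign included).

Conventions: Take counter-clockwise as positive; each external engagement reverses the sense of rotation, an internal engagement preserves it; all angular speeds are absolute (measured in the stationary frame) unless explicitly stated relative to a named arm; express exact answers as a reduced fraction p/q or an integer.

recognized (axles ride arm R): planetary set, 29/23/75 teeth
ring teeth: 29 + 2·23 = 75
29(ω_sun−ω_arm) = −75(ω_ring−ω_arm),  ω_sun = 0, ω_arm = 1
ω_ring = 1 − (29/75)(0−1) = 104/75
ω_out/ω_in = 104/75

104/75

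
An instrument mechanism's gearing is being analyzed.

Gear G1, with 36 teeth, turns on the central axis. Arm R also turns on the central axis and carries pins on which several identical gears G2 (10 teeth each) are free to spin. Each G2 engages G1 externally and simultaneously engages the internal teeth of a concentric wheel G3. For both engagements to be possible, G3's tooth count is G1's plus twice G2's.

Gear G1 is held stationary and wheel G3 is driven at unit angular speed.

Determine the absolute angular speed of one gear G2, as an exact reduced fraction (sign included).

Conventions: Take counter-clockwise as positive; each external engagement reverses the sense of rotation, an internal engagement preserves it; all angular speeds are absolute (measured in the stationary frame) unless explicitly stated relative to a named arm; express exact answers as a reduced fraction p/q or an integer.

topology: planetary set — G1 36T / G2 10T / G3 56T, arm = carrier (Willis)
ring teeth: 36 + 2·10 = 56
36(ω_sun−ω_arm) = −56(ω_ring−ω_arm),  ω_sun = 0, ω_ring = 1
36(0−ω_arm) = −56(1−ω_arm)  ⇒  92·ω_arm = 56  ⇒  ω_arm = 14/23
sun–planet mesh: 36·(0−14/23) = −10·(ω_p−ω_arm)  ⇒  ω_p−ω_arm = 252/115
ω_p = 14/23 + 252/115 = 14/5
exact speed ratio = 14/5

14/5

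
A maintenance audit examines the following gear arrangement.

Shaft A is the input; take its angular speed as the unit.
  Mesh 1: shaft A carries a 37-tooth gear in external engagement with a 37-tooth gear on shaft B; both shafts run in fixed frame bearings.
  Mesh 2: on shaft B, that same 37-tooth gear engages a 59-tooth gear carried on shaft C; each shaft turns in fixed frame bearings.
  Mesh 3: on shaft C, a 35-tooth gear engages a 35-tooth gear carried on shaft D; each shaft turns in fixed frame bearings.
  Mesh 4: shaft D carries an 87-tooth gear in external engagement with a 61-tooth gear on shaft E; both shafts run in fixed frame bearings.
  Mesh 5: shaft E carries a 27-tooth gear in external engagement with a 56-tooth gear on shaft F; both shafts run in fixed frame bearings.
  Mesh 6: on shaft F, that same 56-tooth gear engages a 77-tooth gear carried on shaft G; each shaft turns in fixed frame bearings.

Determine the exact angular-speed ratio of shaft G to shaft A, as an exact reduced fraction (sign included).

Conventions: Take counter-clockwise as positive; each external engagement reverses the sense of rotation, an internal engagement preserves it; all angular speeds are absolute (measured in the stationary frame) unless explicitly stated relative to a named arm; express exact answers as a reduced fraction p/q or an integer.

86913/277123

class = fixed-axis compound train [6 meshes; 6 ratios multiply, 6 sense flips]
mesh 1 [37T→37T]: running ratio 1, sense −
mesh 2 [37T→59T]: running ratio 37/59, sense +
mesh 3 [35T→35T]: running ratio 37/59, sense −
mesh 4 [87T→61T]: running ratio 3219/3599, sense +
mesh 5 [27T→56T]: running ratio 86913/201544, sense −
mesh 6 [56T→77T]: running ratio 86913/277123, sense +
ω_out/ω_in = 86913/277123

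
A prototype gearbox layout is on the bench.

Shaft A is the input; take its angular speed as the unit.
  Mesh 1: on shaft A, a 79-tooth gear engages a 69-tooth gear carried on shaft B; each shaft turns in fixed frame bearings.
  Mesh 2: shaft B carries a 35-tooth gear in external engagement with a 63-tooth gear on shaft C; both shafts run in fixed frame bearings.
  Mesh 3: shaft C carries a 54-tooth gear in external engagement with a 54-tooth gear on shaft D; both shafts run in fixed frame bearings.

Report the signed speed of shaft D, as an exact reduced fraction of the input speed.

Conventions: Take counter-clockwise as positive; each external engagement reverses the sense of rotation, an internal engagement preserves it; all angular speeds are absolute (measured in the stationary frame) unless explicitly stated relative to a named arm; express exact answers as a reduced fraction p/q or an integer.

-395/621

3-mesh fixed-axis compound train (all bearings frame-fixed)
mesh 1 [79T→69T]: |ω|/ω_in = 1×79/69 = 79/69, sense flips to −
mesh 2 [35T→63T]: |ω|/ω_in = (79/69)×35/63 = 395/621, sense flips to +
mesh 3 [54T→54T]: |ω|/ω_in = (395/621)×54/54 = 395/621, sense flips to −
signed output speed (× input speed) = -395/621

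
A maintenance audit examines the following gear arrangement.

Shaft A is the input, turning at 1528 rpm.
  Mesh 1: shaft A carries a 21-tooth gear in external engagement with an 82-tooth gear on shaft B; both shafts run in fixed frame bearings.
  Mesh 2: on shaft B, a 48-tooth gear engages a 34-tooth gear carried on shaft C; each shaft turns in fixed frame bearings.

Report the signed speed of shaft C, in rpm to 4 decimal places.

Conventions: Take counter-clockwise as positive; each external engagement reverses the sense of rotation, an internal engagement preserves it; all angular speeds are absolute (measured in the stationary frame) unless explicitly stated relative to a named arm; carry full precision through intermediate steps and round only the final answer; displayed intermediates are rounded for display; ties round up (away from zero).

+552.4476 rpm

2-mesh fixed-axis compound train (all bearings frame-fixed)
mesh 1 [21T→82T]: ω = 1528.0000×21/82 = 391.3171 rpm, sense flips to −
mesh 2 [48T→34T]: ω = 391.3171×48/34 = 552.4476 rpm, sense flips to +
signed output speed = +552.4476 rpm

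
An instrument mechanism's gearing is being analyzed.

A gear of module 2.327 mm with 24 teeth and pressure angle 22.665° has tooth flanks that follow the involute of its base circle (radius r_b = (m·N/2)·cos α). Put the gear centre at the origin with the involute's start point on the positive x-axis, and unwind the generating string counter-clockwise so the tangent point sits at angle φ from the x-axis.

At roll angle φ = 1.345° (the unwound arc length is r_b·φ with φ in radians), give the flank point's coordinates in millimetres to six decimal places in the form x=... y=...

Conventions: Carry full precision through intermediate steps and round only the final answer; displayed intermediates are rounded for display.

x=25.774630 y=0.000111

class = single-mesh tooth geometry [base-circle involute, m = 2.327, 24T]
pitch radius r_p = m·N/2 = 2.327·24/2 = 27.924000
base radius r_b = r_p·cos α = 27.924000·cos 22.665° = 25.767532
roll angle φ = 1.345° = 0.02347468 rad
x = r_b·(cos φ + φ·sin φ) = 25.774630
y = r_b·(sin φ − φ·cos φ) = 0.000111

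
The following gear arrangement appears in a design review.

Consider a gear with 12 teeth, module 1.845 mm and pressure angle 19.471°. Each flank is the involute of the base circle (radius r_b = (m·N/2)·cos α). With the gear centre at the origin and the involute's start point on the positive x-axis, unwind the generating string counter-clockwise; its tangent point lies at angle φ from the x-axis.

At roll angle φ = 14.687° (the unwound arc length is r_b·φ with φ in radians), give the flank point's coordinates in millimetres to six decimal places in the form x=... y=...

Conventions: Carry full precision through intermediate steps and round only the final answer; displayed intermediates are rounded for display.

x=10.774194 y=0.058214

recognized (one wheel, involute flank): single-mesh tooth geometry, m = 1.845, N = 12
pitch radius r_p = m·N/2 = 1.845·12/2 = 11.070000
base radius r_b = r_p·cos α = 11.070000·cos 19.471° = 10.436910
roll angle φ = 14.687° = 0.25633651 rad
x = r_b·(cos φ + φ·sin φ) = 10.774194
y = r_b·(sin φ − φ·cos φ) = 0.058214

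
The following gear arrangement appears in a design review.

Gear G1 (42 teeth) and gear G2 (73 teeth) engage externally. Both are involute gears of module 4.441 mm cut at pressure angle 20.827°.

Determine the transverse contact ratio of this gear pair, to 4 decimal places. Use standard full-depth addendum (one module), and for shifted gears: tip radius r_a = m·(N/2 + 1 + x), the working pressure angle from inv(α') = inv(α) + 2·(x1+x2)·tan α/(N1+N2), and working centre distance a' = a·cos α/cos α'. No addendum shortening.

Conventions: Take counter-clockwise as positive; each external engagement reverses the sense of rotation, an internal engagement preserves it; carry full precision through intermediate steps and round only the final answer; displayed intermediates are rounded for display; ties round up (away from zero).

1.7242

class = single-mesh tooth geometry [involute pair 42T × 73T, m = 4.441]
base radii: r_b1 = 87.167161, r_b2 = 151.504828
tip radii: r_a1 = 97.702000, r_a2 = 166.537500
no profile shift: α' = α, a' = a
action lengths: √(r_a1²−r_b1²) = 44.131245, √(r_a2²−r_b2²) = 69.144963
base pitch p_b = π·m·cos α = 13.040177
CR = (44.131245 + 69.144963 − 255.357500·sin 20.82700°)/13.040177 = 1.724248
contact ratio ≈ 1.7242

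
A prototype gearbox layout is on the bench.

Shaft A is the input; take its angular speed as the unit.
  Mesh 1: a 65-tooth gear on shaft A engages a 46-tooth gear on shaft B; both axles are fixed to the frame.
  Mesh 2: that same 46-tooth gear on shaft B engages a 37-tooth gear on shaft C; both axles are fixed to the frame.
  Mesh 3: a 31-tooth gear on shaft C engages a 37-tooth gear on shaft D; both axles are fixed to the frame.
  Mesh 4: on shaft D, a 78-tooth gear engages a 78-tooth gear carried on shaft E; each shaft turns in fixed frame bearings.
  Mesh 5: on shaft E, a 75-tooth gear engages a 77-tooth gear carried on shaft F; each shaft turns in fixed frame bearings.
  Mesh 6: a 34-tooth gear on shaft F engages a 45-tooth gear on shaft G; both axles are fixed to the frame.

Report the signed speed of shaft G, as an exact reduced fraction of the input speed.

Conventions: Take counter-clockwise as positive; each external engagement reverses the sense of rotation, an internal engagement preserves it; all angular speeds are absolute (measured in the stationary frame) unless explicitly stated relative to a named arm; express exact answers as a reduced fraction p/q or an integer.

342550/316239

6-mesh fixed-axis compound train (all bearings frame-fixed)
mesh 1 [65T→46T]: |ω|/ω_in = 1×65/46 = 65/46, sense flips to −
mesh 2 [46T→37T]: |ω|/ω_in = (65/46)×46/37 = 65/37, sense flips to +
mesh 3 [31T→37T]: |ω|/ω_in = (65/37)×31/37 = 2015/1369, sense flips to −
mesh 4 [78T→78T]: |ω|/ω_in = (2015/1369)×78/78 = 2015/1369, sense flips to +
mesh 5 [75T→77T]: |ω|/ω_in = (2015/1369)×75/77 = 151125/105413, sense flips to −
mesh 6 [34T→45T]: |ω|/ω_in = (151125/105413)×34/45 = 342550/316239, sense flips to +
signed output speed (× input speed) = 342550/316239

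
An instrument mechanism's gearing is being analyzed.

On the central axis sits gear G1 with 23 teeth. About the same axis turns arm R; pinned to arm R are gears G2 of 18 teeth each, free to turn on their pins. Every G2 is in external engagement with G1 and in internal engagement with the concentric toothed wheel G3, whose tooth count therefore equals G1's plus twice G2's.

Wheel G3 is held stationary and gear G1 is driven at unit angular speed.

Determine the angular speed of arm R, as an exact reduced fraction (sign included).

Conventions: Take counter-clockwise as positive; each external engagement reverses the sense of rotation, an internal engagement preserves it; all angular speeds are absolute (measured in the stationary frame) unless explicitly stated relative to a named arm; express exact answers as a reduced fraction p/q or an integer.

23/82

class = planetary set [G3 = 23+2·18 = 59; Willis about the carrier]
ring teeth: 23 + 2·18 = 59
23(ω_sun−ω_arm) = −59(ω_ring−ω_arm),  ω_ring = 0, ω_sun = 1
23(1−ω_arm) = −59(0−ω_arm)  ⇒  82·ω_arm = 23  ⇒  ω_arm = 23/82
exact speed ratio = 23/82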